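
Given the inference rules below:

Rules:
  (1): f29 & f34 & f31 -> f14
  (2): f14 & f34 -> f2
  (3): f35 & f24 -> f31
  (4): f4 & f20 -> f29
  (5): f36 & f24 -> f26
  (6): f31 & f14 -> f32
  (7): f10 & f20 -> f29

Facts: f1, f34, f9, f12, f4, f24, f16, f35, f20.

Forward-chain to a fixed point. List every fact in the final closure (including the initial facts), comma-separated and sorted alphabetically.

Round 1 — (3), (4), derive f31, f29.
Round 2 — (1), derive f14.
Round 3 — (2), (6), derive f2, f32.

f1, f12, f14, f16, f2, f20, f24, f29, f31, f32, f34, f35, f4, f9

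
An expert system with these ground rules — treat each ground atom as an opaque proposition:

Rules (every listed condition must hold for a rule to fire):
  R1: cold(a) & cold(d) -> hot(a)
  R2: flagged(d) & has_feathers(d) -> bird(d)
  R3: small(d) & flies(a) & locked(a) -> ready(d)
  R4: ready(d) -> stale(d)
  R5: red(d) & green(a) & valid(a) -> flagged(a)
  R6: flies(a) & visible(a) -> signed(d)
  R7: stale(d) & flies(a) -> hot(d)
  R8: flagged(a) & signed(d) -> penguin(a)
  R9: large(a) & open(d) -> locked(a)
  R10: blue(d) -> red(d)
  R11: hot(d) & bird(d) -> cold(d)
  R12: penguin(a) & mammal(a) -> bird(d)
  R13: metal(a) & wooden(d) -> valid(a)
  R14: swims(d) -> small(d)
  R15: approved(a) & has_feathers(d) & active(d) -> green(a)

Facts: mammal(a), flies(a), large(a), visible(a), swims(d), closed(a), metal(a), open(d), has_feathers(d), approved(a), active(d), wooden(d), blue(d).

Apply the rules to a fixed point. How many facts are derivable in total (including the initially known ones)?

Round 1 — R6, R9, R10, R13, R14, R15, derive signed(d), locked(a), red(d), valid(a), small(d), green(a).
Round 2 — R3, R5, derive ready(d), flagged(a).
Round 3 — R4, R8, derive stale(d), penguin(a).
Round 4 — R7, R12, derive hot(d), bird(d).
Round 5 — R11, derive cold(d).
Closure: {active(d), approved(a), bird(d), blue(d), closed(a), cold(d), flagged(a), flies(a), green(a), has_feathers(d), hot(d), large(a), locked(a), mammal(a), metal(a), open(d), penguin(a), ready(d), red(d), signed(d), small(d), stale(d), swims(d), valid(a), visible(a), wooden(d)} — 26 facts.

26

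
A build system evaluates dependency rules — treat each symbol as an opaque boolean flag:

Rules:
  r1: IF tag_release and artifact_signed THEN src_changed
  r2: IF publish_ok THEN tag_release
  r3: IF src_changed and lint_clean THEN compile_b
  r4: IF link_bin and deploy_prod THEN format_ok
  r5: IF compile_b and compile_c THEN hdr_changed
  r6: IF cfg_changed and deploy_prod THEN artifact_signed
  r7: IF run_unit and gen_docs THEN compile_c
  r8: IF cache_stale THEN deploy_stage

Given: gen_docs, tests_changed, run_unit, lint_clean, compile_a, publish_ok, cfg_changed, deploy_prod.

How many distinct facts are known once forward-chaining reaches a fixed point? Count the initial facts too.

14

Round 1 fires r2, r6, r7, giving tag_release, artifact_signed, compile_c.
Round 2 fires r1, giving src_changed.
Round 3 fires r3, giving compile_b.
Round 4 fires r5, giving hdr_changed.
Closure: {artifact_signed, cfg_changed, compile_a, compile_b, compile_c, deploy_prod, gen_docs, hdr_changed, lint_clean, publish_ok, run_unit, src_changed, tag_release, tests_changed} — 14 facts.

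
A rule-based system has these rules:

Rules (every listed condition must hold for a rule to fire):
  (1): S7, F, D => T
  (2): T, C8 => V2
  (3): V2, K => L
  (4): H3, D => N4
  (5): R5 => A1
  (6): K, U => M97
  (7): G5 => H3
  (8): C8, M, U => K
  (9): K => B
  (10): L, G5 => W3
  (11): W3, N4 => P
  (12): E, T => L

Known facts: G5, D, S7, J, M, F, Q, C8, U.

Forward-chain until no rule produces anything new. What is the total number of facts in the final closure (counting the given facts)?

Round 1: (1) [S7, F, D => T]; (7) [G5 => H3]; (8) [C8, M, U => K]. New: T, H3, K.
Round 2: (2) [T, C8 => V2]; (4) [H3, D => N4]; (6) [K, U => M97]; (9) [K => B]. New: V2, N4, M97, B.
Round 3: (3) [V2, K => L]. New: L.
Round 4: (10) [L, G5 => W3]. New: W3.
Round 5: (11) [W3, N4 => P]. New: P.
Closure: {B, C8, D, F, G5, H3, J, K, L, M, M97, N4, P, Q, S7, T, U, V2, W3} — 19 facts.

19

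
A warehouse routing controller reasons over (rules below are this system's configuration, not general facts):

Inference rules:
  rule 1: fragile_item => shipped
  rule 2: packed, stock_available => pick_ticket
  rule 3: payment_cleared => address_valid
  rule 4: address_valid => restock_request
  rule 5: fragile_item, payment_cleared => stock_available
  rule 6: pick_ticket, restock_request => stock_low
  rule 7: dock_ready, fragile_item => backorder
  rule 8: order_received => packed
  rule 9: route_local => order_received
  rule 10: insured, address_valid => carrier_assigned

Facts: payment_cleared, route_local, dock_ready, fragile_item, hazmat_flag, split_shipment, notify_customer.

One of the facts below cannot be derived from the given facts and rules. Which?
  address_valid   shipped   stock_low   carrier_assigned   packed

Round 1 fires rule 1, rule 3, rule 5, rule 7, rule 9, giving shipped, address_valid, stock_available, backorder, order_received.
Round 2 fires rule 4, rule 8, giving restock_request, packed.
Round 3 fires rule 2, giving pick_ticket.
Round 4 fires rule 6, giving stock_low.
Derived: packed (round 2), stock_low (round 4), shipped (round 1), address_valid (round 1). carrier_assigned never appears in any round.

carrier_assigned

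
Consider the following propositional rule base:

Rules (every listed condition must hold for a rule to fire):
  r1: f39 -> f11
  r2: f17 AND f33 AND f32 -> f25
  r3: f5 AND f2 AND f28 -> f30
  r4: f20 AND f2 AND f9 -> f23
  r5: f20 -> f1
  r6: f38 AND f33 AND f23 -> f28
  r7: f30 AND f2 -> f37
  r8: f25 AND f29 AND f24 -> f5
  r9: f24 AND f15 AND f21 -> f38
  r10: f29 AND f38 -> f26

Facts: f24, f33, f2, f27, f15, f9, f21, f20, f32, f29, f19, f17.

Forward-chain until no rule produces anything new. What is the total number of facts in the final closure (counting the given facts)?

Round 1: r2 [f17 AND f33 AND f32 -> f25]; r4 [f20 AND f2 AND f9 -> f23]; r5 [f20 -> f1]; r9 [f24 AND f15 AND f21 -> f38]. Adds f25, f23, f1, f38.
Round 2: r6 [f38 AND f33 AND f23 -> f28]; r8 [f25 AND f29 AND f24 -> f5]; r10 [f29 AND f38 -> f26]. Adds f28, f5, f26.
Round 3: r3 [f5 AND f2 AND f28 -> f30]. Adds f30.
Round 4: r7 [f30 AND f2 -> f37]. Adds f37.
Closure: {f1, f15, f17, f19, f2, f20, f21, f23, f24, f25, f26, f27, f28, f29, f30, f32, f33, f37, f38, f5, f9} — 21 facts.

21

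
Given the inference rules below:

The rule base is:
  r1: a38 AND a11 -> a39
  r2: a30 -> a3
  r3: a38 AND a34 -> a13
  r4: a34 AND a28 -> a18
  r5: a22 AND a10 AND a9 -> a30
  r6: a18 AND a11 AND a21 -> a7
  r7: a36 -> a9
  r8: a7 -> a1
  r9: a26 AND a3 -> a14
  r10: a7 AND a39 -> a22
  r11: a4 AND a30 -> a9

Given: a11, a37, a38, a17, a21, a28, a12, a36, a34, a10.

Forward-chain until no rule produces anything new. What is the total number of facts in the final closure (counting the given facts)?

[1] r1 [a38 AND a11 -> a39]; r3 [a38 AND a34 -> a13]; r4 [a34 AND a28 -> a18]; r7 [a36 -> a9]. ⇒ new: a39, a13, a18, a9.
[2] r6 [a18 AND a11 AND a21 -> a7]. ⇒ new: a7.
[3] r8 [a7 -> a1]; r10 [a7 AND a39 -> a22]. ⇒ new: a1, a22.
[4] r5 [a22 AND a10 AND a9 -> a30]. ⇒ new: a30.
[5] r2 [a30 -> a3]. ⇒ new: a3.
Closure: {a1, a10, a11, a12, a13, a17, a18, a21, a22, a28, a3, a30, a34, a36, a37, a38, a39, a7, a9} — 19 facts.

19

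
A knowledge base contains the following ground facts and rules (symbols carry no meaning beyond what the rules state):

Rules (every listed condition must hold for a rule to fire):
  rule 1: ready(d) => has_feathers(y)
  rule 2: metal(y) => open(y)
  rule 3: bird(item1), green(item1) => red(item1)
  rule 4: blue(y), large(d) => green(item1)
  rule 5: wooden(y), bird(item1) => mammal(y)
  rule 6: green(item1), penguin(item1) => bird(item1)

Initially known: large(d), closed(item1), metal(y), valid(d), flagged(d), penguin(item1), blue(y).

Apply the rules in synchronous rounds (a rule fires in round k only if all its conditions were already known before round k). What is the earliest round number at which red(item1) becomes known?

Round 1 fires rule 2, rule 4, giving open(y), green(item1).
Round 2 fires rule 6, giving bird(item1).
Round 3 fires rule 3, giving red(item1).
red(item1) first appears in round 3.

3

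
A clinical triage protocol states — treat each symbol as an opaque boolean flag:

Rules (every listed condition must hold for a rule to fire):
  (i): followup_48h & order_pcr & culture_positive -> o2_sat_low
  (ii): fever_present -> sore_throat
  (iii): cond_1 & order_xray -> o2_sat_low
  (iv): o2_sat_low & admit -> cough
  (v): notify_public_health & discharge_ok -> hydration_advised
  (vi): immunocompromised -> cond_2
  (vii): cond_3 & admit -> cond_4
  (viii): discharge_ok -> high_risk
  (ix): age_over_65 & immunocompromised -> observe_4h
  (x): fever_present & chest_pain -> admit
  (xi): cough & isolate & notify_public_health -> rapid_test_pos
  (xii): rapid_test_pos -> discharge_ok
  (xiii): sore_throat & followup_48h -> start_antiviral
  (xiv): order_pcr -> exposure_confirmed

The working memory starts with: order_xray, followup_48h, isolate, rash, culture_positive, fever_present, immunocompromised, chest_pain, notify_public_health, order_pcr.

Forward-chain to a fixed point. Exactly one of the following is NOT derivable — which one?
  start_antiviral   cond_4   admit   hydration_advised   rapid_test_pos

[1] (i) [followup_48h & order_pcr & culture_positive -> o2_sat_low]; (ii) [fever_present -> sore_throat]; (vi) [immunocompromised -> cond_2]; (x) [fever_present & chest_pain -> admit]; (xiv) [order_pcr -> exposure_confirmed]. ⇒ new: o2_sat_low, sore_throat, cond_2, admit, exposure_confirmed.
[2] (iv) [o2_sat_low & admit -> cough]; (xiii) [sore_throat & followup_48h -> start_antiviral]. ⇒ new: cough, start_antiviral.
[3] (xi) [cough & isolate & notify_public_health -> rapid_test_pos]. ⇒ new: rapid_test_pos.
[4] (xii) [rapid_test_pos -> discharge_ok]. ⇒ new: discharge_ok.
[5] (v) [notify_public_health & discharge_ok -> hydration_advised]; (viii) [discharge_ok -> high_risk]. ⇒ new: hydration_advised, high_risk.
Derived: hydration_advised (round 5), rapid_test_pos (round 3), start_antiviral (round 2), admit (round 1). cond_4 never appears in any round.

cond_4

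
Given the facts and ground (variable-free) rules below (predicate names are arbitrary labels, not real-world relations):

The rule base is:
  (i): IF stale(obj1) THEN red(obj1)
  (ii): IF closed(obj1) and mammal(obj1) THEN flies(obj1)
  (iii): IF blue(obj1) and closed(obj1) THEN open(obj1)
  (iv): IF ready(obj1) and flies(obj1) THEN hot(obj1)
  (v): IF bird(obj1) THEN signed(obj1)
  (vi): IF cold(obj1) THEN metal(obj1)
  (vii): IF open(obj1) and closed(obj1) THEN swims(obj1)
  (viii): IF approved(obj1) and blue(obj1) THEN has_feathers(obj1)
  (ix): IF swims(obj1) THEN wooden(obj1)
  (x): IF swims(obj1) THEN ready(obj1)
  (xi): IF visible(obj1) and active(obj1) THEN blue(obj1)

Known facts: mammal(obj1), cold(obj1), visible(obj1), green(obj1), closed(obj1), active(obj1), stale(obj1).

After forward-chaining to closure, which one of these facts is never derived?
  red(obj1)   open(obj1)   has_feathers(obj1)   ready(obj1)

has_feathers(obj1)

Round 1: (i) [IF stale(obj1) THEN red(obj1)]; (ii) [IF closed(obj1) and mammal(obj1) THEN flies(obj1)]; (vi) [IF cold(obj1) THEN metal(obj1)]; (xi) [IF visible(obj1) and active(obj1) THEN blue(obj1)]. New: red(obj1), flies(obj1), metal(obj1), blue(obj1).
Round 2: (iii) [IF blue(obj1) and closed(obj1) THEN open(obj1)]. New: open(obj1).
Round 3: (vii) [IF open(obj1) and closed(obj1) THEN swims(obj1)]. New: swims(obj1).
Round 4: (ix) [IF swims(obj1) THEN wooden(obj1)]; (x) [IF swims(obj1) THEN ready(obj1)]. New: wooden(obj1), ready(obj1).
Round 5: (iv) [IF ready(obj1) and flies(obj1) THEN hot(obj1)]. New: hot(obj1).
Derived: open(obj1) (round 2), ready(obj1) (round 4), red(obj1) (round 1). has_feathers(obj1) never appears in any round.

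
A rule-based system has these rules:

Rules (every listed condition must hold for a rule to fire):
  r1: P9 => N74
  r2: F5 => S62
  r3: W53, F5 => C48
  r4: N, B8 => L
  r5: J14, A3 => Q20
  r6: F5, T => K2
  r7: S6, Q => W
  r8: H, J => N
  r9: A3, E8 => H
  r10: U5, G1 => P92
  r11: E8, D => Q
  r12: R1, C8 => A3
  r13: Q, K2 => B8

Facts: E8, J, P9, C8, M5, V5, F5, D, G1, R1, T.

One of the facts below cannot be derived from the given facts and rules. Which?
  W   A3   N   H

W

Round 1: r1 [P9 => N74]; r2 [F5 => S62]; r6 [F5, T => K2]; r11 [E8, D => Q]; r12 [R1, C8 => A3]. Adds N74, S62, K2, Q, A3.
Round 2: r9 [A3, E8 => H]; r13 [Q, K2 => B8]. Adds H, B8.
Round 3: r8 [H, J => N]. Adds N.
Round 4: r4 [N, B8 => L]. Adds L.
Derived: A3 (round 1), H (round 2), N (round 3). W never appears in any round.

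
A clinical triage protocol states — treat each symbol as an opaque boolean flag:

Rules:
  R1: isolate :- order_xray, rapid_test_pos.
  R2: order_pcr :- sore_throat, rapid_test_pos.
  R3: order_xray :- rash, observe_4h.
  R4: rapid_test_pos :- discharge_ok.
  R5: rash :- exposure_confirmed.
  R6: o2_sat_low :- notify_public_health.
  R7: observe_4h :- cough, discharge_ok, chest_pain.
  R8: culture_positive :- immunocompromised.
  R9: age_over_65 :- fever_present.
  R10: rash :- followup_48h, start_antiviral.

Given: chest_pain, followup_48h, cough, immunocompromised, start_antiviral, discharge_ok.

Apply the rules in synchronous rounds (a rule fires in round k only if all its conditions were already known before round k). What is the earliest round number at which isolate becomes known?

3

Round 1: R4 [rapid_test_pos :- discharge_ok.]; R7 [observe_4h :- cough, discharge_ok, chest_pain.]; R8 [culture_positive :- immunocompromised.]; R10 [rash :- followup_48h, start_antiviral.]. New: rapid_test_pos, observe_4h, culture_positive, rash.
Round 2: R3 [order_xray :- rash, observe_4h.]. New: order_xray.
Round 3: R1 [isolate :- order_xray, rapid_test_pos.]. New: isolate.
isolate first appears in round 3.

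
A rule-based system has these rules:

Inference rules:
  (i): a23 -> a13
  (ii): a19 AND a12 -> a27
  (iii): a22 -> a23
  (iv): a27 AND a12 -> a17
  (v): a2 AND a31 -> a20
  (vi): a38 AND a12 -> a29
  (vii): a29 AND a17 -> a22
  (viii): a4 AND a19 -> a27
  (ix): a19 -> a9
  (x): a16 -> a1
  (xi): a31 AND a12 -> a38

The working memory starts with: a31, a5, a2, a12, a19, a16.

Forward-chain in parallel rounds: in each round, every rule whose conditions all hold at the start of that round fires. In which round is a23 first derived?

Round 1: (ii) [a19 AND a12 -> a27]; (v) [a2 AND a31 -> a20]; (ix) [a19 -> a9]; (x) [a16 -> a1]; (xi) [a31 AND a12 -> a38]. Adds a27, a20, a9, a1, a38.
Round 2: (iv) [a27 AND a12 -> a17]; (vi) [a38 AND a12 -> a29]. Adds a17, a29.
Round 3: (vii) [a29 AND a17 -> a22]. Adds a22.
Round 4: (iii) [a22 -> a23]. Adds a23.
a23 first appears in round 4.

4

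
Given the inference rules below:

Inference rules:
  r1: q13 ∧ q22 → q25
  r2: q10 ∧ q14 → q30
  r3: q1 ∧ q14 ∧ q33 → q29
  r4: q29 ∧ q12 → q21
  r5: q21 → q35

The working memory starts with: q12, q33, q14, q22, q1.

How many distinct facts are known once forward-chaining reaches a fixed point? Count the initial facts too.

Round 1 — r3, derive q29.
Round 2 — r4, derive q21.
Round 3 — r5, derive q35.
Closure: {q1, q12, q14, q21, q22, q29, q33, q35} — 8 facts.

8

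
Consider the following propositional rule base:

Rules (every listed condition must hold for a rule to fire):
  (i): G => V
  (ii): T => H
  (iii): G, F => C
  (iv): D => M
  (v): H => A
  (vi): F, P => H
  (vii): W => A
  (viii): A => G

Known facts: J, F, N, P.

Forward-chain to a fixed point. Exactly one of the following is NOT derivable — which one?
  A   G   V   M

Round 1 fires (vi), giving H.
Round 2 fires (v), giving A.
Round 3 fires (viii), giving G.
Round 4 fires (i), (iii), giving V, C.
Derived: V (round 4), G (round 3), A (round 2). M never appears in any round.

M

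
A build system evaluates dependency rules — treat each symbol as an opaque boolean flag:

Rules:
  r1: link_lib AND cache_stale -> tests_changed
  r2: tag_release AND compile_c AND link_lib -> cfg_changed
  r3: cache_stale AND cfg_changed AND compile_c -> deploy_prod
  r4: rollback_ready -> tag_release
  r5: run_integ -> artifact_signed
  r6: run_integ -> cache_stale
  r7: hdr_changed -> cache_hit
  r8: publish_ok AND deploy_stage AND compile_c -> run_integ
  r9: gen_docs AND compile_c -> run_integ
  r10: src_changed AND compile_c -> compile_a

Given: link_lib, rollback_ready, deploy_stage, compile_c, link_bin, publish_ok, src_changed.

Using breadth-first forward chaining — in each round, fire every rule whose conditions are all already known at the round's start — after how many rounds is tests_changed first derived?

3

Round 1: r4 [rollback_ready -> tag_release]; r8 [publish_ok AND deploy_stage AND compile_c -> run_integ]; r10 [src_changed AND compile_c -> compile_a]. New: tag_release, run_integ, compile_a.
Round 2: r2 [tag_release AND compile_c AND link_lib -> cfg_changed]; r5 [run_integ -> artifact_signed]; r6 [run_integ -> cache_stale]. New: cfg_changed, artifact_signed, cache_stale.
Round 3: r1 [link_lib AND cache_stale -> tests_changed]; r3 [cache_stale AND cfg_changed AND compile_c -> deploy_prod]. New: tests_changed, deploy_prod.
tests_changed first appears in round 3.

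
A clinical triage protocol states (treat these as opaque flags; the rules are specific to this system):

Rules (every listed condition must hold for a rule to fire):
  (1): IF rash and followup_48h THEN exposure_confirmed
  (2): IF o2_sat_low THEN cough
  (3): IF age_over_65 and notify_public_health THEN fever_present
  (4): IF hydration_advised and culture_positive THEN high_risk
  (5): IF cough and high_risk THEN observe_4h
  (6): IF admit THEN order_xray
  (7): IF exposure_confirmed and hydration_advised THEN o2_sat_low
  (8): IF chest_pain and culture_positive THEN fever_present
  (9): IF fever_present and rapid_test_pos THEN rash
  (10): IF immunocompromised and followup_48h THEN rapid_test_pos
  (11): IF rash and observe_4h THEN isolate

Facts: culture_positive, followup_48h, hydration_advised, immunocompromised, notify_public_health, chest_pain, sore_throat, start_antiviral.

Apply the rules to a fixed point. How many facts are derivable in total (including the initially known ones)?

17

Round 1 fires (4), (8), (10), giving high_risk, fever_present, rapid_test_pos.
Round 2 fires (9), giving rash.
Round 3 fires (1), giving exposure_confirmed.
Round 4 fires (7), giving o2_sat_low.
Round 5 fires (2), giving cough.
Round 6 fires (5), giving observe_4h.
Round 7 fires (11), giving isolate.
Closure: {chest_pain, cough, culture_positive, exposure_confirmed, fever_present, followup_48h, high_risk, hydration_advised, immunocompromised, isolate, notify_public_health, o2_sat_low, observe_4h, rapid_test_pos, rash, sore_throat, start_antiviral} — 17 facts.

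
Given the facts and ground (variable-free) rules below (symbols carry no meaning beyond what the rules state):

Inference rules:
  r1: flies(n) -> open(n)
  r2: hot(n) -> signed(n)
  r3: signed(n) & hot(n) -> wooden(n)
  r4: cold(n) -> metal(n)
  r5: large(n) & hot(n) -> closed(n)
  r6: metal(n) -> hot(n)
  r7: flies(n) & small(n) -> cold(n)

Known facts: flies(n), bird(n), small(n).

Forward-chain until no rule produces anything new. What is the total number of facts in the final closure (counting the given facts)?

Round 1 — r1, r7, derive open(n), cold(n).
Round 2 — r4, derive metal(n).
Round 3 — r6, derive hot(n).
Round 4 — r2, derive signed(n).
Round 5 — r3, derive wooden(n).
Closure: {bird(n), cold(n), flies(n), hot(n), metal(n), open(n), signed(n), small(n), wooden(n)} — 9 facts.

9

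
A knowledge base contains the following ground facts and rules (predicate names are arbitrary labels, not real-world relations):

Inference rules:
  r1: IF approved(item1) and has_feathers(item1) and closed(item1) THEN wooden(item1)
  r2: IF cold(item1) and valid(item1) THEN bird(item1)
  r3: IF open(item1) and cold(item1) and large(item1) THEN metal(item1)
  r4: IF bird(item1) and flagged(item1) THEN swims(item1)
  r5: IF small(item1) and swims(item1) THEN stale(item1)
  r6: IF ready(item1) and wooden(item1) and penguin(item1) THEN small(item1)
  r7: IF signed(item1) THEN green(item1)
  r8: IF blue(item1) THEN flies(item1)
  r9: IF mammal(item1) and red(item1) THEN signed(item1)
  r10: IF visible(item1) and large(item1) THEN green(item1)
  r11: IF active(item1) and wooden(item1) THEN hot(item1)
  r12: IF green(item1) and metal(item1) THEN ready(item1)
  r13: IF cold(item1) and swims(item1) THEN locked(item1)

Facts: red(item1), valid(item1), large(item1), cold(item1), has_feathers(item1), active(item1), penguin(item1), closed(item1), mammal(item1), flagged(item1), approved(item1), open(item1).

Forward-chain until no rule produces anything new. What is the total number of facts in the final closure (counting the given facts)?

23

Round 1: r1 [IF approved(item1) and has_feathers(item1) and closed(item1) THEN wooden(item1)]; r2 [IF cold(item1) and valid(item1) THEN bird(item1)]; r3 [IF open(item1) and cold(item1) and large(item1) THEN metal(item1)]; r9 [IF mammal(item1) and red(item1) THEN signed(item1)]. Adds wooden(item1), bird(item1), metal(item1), signed(item1).
Round 2: r4 [IF bird(item1) and flagged(item1) THEN swims(item1)]; r7 [IF signed(item1) THEN green(item1)]; r11 [IF active(item1) and wooden(item1) THEN hot(item1)]. Adds swims(item1), green(item1), hot(item1).
Round 3: r12 [IF green(item1) and metal(item1) THEN ready(item1)]; r13 [IF cold(item1) and swims(item1) THEN locked(item1)]. Adds ready(item1), locked(item1).
Round 4: r6 [IF ready(item1) and wooden(item1) and penguin(item1) THEN small(item1)]. Adds small(item1).
Round 5: r5 [IF small(item1) and swims(item1) THEN stale(item1)]. Adds stale(item1).
Closure: {active(item1), approved(item1), bird(item1), closed(item1), cold(item1), flagged(item1), green(item1), has_feathers(item1), hot(item1), large(item1), locked(item1), mammal(item1), metal(item1), open(item1), penguin(item1), ready(item1), red(item1), signed(item1), small(item1), stale(item1), swims(item1), valid(item1), wooden(item1)} — 23 facts.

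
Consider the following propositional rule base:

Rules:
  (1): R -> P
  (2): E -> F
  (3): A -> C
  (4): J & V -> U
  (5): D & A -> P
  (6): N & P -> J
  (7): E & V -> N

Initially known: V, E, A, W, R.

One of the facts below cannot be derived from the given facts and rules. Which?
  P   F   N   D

Round 1 fires (1), (2), (3), (7), giving P, F, C, N.
Round 2 fires (6), giving J.
Round 3 fires (4), giving U.
Derived: P (round 1), F (round 1), N (round 1). D never appears in any round.

D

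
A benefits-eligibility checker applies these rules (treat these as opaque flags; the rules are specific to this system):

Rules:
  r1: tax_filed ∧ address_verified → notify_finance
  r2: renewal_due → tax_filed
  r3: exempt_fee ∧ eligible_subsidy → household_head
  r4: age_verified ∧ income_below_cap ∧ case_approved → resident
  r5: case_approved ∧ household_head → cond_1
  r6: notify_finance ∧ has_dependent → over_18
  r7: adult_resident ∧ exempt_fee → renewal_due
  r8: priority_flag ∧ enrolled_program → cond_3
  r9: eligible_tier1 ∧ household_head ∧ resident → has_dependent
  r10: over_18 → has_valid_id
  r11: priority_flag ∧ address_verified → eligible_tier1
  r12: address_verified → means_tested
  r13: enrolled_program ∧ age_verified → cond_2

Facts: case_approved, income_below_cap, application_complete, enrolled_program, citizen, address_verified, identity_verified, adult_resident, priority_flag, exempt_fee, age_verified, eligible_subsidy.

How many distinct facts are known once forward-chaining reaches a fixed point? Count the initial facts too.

25

Round 1: r3 [exempt_fee ∧ eligible_subsidy → household_head]; r4 [age_verified ∧ income_below_cap ∧ case_approved → resident]; r7 [adult_resident ∧ exempt_fee → renewal_due]; r8 [priority_flag ∧ enrolled_program → cond_3]; r11 [priority_flag ∧ address_verified → eligible_tier1]; r12 [address_verified → means_tested]; r13 [enrolled_program ∧ age_verified → cond_2]. Adds household_head, resident, renewal_due, cond_3, eligible_tier1, means_tested, cond_2.
Round 2: r2 [renewal_due → tax_filed]; r5 [case_approved ∧ household_head → cond_1]; r9 [eligible_tier1 ∧ household_head ∧ resident → has_dependent]. Adds tax_filed, cond_1, has_dependent.
Round 3: r1 [tax_filed ∧ address_verified → notify_finance]. Adds notify_finance.
Round 4: r6 [notify_finance ∧ has_dependent → over_18]. Adds over_18.
Round 5: r10 [over_18 → has_valid_id]. Adds has_valid_id.
Closure: {address_verified, adult_resident, age_verified, application_complete, case_approved, citizen, cond_1, cond_2, cond_3, eligible_subsidy, eligible_tier1, enrolled_program, exempt_fee, has_dependent, has_valid_id, household_head, identity_verified, income_below_cap, means_tested, notify_finance, over_18, priority_flag, renewal_due, resident, tax_filed} — 25 facts.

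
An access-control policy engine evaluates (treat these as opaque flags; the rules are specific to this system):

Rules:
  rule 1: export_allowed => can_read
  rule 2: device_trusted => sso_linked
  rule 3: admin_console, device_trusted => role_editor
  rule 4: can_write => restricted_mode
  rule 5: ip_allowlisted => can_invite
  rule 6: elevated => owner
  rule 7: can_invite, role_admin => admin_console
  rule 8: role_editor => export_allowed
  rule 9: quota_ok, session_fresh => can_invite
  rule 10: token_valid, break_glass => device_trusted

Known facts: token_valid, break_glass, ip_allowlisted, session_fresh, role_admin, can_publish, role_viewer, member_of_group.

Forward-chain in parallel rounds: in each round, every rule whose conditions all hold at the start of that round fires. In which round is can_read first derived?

Round 1 — rule 5, rule 10, derive can_invite, device_trusted.
Round 2 — rule 2, rule 7, derive sso_linked, admin_console.
Round 3 — rule 3, derive role_editor.
Round 4 — rule 8, derive export_allowed.
Round 5 — rule 1, derive can_read.
can_read first appears in round 5.

5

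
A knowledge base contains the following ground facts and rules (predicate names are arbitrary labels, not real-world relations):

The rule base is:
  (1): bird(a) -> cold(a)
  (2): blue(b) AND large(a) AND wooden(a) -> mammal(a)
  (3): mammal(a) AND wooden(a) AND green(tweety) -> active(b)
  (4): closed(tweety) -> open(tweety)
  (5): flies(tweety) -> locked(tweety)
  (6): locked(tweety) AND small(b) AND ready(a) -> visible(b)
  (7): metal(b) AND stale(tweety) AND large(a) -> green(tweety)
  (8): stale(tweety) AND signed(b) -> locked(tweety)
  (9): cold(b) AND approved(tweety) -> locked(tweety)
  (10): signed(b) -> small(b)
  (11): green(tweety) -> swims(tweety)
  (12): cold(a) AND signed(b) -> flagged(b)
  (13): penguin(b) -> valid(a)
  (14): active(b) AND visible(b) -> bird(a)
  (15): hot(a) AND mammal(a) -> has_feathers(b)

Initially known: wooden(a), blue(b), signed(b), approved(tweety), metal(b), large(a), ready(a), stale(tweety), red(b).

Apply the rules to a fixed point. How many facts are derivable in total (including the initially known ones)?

Round 1: (2) [blue(b) AND large(a) AND wooden(a) -> mammal(a)]; (7) [metal(b) AND stale(tweety) AND large(a) -> green(tweety)]; (8) [stale(tweety) AND signed(b) -> locked(tweety)]; (10) [signed(b) -> small(b)]. New: mammal(a), green(tweety), locked(tweety), small(b).
Round 2: (3) [mammal(a) AND wooden(a) AND green(tweety) -> active(b)]; (6) [locked(tweety) AND small(b) AND ready(a) -> visible(b)]; (11) [green(tweety) -> swims(tweety)]. New: active(b), visible(b), swims(tweety).
Round 3: (14) [active(b) AND visible(b) -> bird(a)]. New: bird(a).
Round 4: (1) [bird(a) -> cold(a)]. New: cold(a).
Round 5: (12) [cold(a) AND signed(b) -> flagged(b)]. New: flagged(b).
Closure: {active(b), approved(tweety), bird(a), blue(b), cold(a), flagged(b), green(tweety), large(a), locked(tweety), mammal(a), metal(b), ready(a), red(b), signed(b), small(b), stale(tweety), swims(tweety), visible(b), wooden(a)} — 19 facts.

19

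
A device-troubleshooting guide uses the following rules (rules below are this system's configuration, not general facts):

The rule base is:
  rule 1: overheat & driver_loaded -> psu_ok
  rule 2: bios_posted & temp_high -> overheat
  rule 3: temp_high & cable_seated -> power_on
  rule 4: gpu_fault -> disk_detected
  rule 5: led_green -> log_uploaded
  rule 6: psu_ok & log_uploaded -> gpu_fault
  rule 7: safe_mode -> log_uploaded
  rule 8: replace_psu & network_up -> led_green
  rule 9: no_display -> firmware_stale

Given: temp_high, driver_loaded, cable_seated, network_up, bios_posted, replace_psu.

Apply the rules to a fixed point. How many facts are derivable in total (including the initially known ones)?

13

Round 1 fires rule 2, rule 3, rule 8, giving overheat, power_on, led_green.
Round 2 fires rule 1, rule 5, giving psu_ok, log_uploaded.
Round 3 fires rule 6, giving gpu_fault.
Round 4 fires rule 4, giving disk_detected.
Closure: {bios_posted, cable_seated, disk_detected, driver_loaded, gpu_fault, led_green, log_uploaded, network_up, overheat, power_on, psu_ok, replace_psu, temp_high} — 13 facts.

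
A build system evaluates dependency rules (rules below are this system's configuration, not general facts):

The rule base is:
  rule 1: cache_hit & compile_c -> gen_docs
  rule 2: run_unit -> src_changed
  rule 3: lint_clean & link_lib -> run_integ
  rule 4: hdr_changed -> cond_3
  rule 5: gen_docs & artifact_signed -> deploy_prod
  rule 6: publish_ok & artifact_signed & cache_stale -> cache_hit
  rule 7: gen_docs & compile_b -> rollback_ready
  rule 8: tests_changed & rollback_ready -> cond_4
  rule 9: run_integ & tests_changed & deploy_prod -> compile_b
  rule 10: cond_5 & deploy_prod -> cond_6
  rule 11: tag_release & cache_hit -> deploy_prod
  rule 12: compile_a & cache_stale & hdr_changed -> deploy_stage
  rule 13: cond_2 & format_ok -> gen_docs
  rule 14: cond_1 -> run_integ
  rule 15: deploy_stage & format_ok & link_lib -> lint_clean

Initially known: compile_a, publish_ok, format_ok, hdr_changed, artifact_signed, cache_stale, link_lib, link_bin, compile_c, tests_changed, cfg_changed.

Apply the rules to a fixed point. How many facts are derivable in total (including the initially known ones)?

Round 1 fires rule 4, rule 6, rule 12, giving cond_3, cache_hit, deploy_stage.
Round 2 fires rule 1, rule 15, giving gen_docs, lint_clean.
Round 3 fires rule 3, rule 5, giving run_integ, deploy_prod.
Round 4 fires rule 9, giving compile_b.
Round 5 fires rule 7, giving rollback_ready.
Round 6 fires rule 8, giving cond_4.
Closure: {artifact_signed, cache_hit, cache_stale, cfg_changed, compile_a, compile_b, compile_c, cond_3, cond_4, deploy_prod, deploy_stage, format_ok, gen_docs, hdr_changed, link_bin, link_lib, lint_clean, publish_ok, rollback_ready, run_integ, tests_changed} — 21 facts.

21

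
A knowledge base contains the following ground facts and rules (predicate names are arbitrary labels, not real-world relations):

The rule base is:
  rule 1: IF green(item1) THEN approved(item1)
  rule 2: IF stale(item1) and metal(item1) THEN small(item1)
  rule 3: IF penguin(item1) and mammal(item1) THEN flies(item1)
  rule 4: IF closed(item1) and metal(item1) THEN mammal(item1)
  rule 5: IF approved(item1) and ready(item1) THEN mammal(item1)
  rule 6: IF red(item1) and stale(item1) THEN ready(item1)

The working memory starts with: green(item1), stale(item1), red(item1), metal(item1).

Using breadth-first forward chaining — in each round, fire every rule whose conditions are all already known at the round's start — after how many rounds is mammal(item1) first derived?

Round 1 fires rule 1, rule 2, rule 6, giving approved(item1), small(item1), ready(item1).
Round 2 fires rule 5, giving mammal(item1).
mammal(item1) first appears in round 2.

2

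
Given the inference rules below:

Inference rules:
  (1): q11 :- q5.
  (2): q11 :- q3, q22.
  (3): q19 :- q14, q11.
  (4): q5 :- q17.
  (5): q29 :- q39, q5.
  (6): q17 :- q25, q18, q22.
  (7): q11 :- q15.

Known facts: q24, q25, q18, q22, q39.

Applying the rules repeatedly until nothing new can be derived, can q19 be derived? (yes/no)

no

Round 1: (6) [q17 :- q25, q18, q22.]. Adds q17.
Round 2: (4) [q5 :- q17.]. Adds q5.
Round 3: (1) [q11 :- q5.]; (5) [q29 :- q39, q5.]. Adds q11, q29.
Fixed point reached. q19 is concluded only by (3); (3) needs q14 (never derived).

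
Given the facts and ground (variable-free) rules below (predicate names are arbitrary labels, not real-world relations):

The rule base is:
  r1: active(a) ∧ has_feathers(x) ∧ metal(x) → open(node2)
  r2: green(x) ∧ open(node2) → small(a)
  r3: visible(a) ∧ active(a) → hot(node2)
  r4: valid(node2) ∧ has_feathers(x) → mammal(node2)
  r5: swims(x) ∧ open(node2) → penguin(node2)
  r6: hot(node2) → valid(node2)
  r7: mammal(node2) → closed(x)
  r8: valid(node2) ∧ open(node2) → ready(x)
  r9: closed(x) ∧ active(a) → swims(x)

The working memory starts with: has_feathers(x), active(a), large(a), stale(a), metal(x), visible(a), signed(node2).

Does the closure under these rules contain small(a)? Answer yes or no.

no

[1] r1 [active(a) ∧ has_feathers(x) ∧ metal(x) → open(node2)]; r3 [visible(a) ∧ active(a) → hot(node2)]. ⇒ new: open(node2), hot(node2).
[2] r6 [hot(node2) → valid(node2)]. ⇒ new: valid(node2).
[3] r4 [valid(node2) ∧ has_feathers(x) → mammal(node2)]; r8 [valid(node2) ∧ open(node2) → ready(x)]. ⇒ new: mammal(node2), ready(x).
[4] r7 [mammal(node2) → closed(x)]. ⇒ new: closed(x).
[5] r9 [closed(x) ∧ active(a) → swims(x)]. ⇒ new: swims(x).
[6] r5 [swims(x) ∧ open(node2) → penguin(node2)]. ⇒ new: penguin(node2).
Fixed point reached. small(a) is concluded only by r2; r2 needs green(x) (never derived).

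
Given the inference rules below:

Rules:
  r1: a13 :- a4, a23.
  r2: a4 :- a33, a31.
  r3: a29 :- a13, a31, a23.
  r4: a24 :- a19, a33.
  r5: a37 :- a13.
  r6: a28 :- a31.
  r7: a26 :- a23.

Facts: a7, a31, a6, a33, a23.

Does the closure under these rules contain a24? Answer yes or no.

Round 1: r2 [a4 :- a33, a31.]; r6 [a28 :- a31.]; r7 [a26 :- a23.]. Adds a4, a28, a26.
Round 2: r1 [a13 :- a4, a23.]. Adds a13.
Round 3: r3 [a29 :- a13, a31, a23.]; r5 [a37 :- a13.]. Adds a29, a37.
Fixed point reached. a24 is concluded only by r4; r4 needs a19 (never derived).

no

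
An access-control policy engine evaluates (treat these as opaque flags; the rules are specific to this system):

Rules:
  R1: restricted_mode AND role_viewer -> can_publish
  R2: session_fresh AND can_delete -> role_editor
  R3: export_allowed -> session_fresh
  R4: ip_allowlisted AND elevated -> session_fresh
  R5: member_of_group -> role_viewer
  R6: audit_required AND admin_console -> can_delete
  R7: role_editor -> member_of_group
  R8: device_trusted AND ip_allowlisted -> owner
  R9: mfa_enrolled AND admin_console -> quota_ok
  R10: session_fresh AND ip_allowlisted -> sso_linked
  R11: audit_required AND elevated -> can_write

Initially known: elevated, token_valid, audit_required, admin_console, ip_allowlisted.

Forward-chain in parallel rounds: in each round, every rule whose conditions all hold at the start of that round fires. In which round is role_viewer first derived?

Round 1: R4 [ip_allowlisted AND elevated -> session_fresh]; R6 [audit_required AND admin_console -> can_delete]; R11 [audit_required AND elevated -> can_write]. New: session_fresh, can_delete, can_write.
Round 2: R2 [session_fresh AND can_delete -> role_editor]; R10 [session_fresh AND ip_allowlisted -> sso_linked]. New: role_editor, sso_linked.
Round 3: R7 [role_editor -> member_of_group]. New: member_of_group.
Round 4: R5 [member_of_group -> role_viewer]. New: role_viewer.
role_viewer first appears in round 4.

4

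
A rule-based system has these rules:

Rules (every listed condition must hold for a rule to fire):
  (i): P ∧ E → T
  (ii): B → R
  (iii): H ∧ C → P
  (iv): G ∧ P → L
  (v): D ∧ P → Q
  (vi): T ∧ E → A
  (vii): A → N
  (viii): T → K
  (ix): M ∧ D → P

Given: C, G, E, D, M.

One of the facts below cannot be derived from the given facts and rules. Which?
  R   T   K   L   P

R

Round 1: (ix) [M ∧ D → P]. Adds P.
Round 2: (i) [P ∧ E → T]; (iv) [G ∧ P → L]; (v) [D ∧ P → Q]. Adds T, L, Q.
Round 3: (vi) [T ∧ E → A]; (viii) [T → K]. Adds A, K.
Round 4: (vii) [A → N]. Adds N.
Derived: P (round 1), T (round 2), K (round 3), L (round 2). R never appears in any round.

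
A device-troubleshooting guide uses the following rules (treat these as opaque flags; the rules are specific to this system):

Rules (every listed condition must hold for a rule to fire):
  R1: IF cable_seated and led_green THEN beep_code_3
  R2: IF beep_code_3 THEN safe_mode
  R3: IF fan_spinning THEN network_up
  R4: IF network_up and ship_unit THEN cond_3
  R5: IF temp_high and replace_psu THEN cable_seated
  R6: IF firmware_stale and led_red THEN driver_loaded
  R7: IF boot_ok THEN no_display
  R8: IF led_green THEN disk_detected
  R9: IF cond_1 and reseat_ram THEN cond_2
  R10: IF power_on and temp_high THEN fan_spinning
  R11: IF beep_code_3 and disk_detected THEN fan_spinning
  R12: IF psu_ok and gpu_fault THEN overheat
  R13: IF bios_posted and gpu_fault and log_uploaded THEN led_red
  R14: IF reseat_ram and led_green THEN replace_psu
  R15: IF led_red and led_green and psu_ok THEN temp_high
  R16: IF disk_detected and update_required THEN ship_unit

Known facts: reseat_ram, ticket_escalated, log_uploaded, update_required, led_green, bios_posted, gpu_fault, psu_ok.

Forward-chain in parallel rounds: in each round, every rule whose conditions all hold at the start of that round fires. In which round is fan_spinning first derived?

[1] R8 [IF led_green THEN disk_detected]; R12 [IF psu_ok and gpu_fault THEN overheat]; R13 [IF bios_posted and gpu_fault and log_uploaded THEN led_red]; R14 [IF reseat_ram and led_green THEN replace_psu]. ⇒ new: disk_detected, overheat, led_red, replace_psu.
[2] R15 [IF led_red and led_green and psu_ok THEN temp_high]; R16 [IF disk_detected and update_required THEN ship_unit]. ⇒ new: temp_high, ship_unit.
[3] R5 [IF temp_high and replace_psu THEN cable_seated]. ⇒ new: cable_seated.
[4] R1 [IF cable_seated and led_green THEN beep_code_3]. ⇒ new: beep_code_3.
[5] R2 [IF beep_code_3 THEN safe_mode]; R11 [IF beep_code_3 and disk_detected THEN fan_spinning]. ⇒ new: safe_mode, fan_spinning.
fan_spinning first appears in round 5.

5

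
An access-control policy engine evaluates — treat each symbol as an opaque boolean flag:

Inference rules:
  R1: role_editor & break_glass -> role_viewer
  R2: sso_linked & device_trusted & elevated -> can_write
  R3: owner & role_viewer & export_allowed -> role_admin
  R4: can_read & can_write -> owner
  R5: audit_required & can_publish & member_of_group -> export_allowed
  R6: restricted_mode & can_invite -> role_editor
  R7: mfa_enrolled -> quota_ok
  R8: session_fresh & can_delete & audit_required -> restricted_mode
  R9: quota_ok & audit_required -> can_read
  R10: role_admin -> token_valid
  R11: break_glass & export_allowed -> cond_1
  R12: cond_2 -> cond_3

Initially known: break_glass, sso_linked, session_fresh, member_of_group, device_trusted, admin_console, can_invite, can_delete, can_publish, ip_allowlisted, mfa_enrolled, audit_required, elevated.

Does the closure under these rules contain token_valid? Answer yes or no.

yes

Round 1: R2 [sso_linked & device_trusted & elevated -> can_write]; R5 [audit_required & can_publish & member_of_group -> export_allowed]; R7 [mfa_enrolled -> quota_ok]; R8 [session_fresh & can_delete & audit_required -> restricted_mode]. New: can_write, export_allowed, quota_ok, restricted_mode.
Round 2: R6 [restricted_mode & can_invite -> role_editor]; R9 [quota_ok & audit_required -> can_read]; R11 [break_glass & export_allowed -> cond_1]. New: role_editor, can_read, cond_1.
Round 3: R1 [role_editor & break_glass -> role_viewer]; R4 [can_read & can_write -> owner]. New: role_viewer, owner.
Round 4: R3 [owner & role_viewer & export_allowed -> role_admin]. New: role_admin.
Round 5: R10 [role_admin -> token_valid]. New: token_valid.
token_valid appears in round 5, so it is derivable.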